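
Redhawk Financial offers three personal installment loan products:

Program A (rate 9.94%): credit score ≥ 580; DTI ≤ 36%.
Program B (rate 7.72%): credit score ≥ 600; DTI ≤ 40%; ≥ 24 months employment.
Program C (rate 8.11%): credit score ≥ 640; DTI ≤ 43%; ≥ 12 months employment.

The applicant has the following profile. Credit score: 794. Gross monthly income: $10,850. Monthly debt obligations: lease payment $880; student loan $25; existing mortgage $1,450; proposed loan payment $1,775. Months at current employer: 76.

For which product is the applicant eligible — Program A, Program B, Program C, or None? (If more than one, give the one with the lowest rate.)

Total debts = (880 + 25 + 1,450 + 1,775) = 4,130; DTI = 4,130/10,850 = 38.1%.
Program A: score 794 ≥ 580; DTI 38.1% > 36% → does not qualify.
Program B: score 794 ≥ 600; DTI 38.1% ≤ 40%; employment 76 ≥ 24 mo → qualifies.
Program C: score 794 ≥ 640; DTI 38.1% ≤ 43%; employment 76 ≥ 12 mo → qualifies.
Qualifying: Program B, Program C. Lowest rate is 7.72% → Program B.

Program B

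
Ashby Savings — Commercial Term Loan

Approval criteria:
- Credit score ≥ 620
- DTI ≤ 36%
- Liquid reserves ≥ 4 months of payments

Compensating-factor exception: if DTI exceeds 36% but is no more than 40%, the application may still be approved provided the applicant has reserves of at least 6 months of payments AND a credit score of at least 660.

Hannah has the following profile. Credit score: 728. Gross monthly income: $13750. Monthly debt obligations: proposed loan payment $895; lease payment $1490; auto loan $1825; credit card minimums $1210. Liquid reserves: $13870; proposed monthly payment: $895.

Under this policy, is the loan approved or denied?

Credit score 728 ≥ 620 (meets base)
Total debts = (895 + 1,490 + 1,825 + 1,210) = 5,420. DTI: 5,420 ÷ 13,750 = 39.4%, over the 36% base limit.
Liquid reserves cover 13,870/895 = 15.5 months — ≥ 4 required
DTI 39.4% is within the 36%–40% exception band; checking compensating factors.
Override check — reserves: 15.5 mo (ok); score: 728 (ok).
Both compensating conditions met → exception applies.

Approved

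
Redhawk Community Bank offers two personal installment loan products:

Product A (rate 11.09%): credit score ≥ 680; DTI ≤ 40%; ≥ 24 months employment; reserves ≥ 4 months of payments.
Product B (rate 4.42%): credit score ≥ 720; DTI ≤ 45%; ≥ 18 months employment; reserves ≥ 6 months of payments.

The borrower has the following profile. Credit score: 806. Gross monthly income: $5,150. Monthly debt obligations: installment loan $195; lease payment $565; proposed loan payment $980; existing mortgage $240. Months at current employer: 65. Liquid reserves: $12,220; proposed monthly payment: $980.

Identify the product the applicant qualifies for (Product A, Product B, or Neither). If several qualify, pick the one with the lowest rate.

Product B

Total debts = (195 + 565 + 980 + 240) = 1,980; DTI = 1,980/5,150 = 38.4%.
Reserves = 12,220/980 = 12.5 months.
Product A: score 806 ≥ 680; DTI 38.4% ≤ 40%; employment 65 ≥ 24 mo; reserves 12.5 ≥ 4 mo → qualifies.
Product B: score 806 ≥ 720; DTI 38.4% ≤ 45%; employment 65 ≥ 18 mo; reserves 12.5 ≥ 6 mo → qualifies.
Qualifying: Product A, Product B. Lowest rate is 4.42% → Product B.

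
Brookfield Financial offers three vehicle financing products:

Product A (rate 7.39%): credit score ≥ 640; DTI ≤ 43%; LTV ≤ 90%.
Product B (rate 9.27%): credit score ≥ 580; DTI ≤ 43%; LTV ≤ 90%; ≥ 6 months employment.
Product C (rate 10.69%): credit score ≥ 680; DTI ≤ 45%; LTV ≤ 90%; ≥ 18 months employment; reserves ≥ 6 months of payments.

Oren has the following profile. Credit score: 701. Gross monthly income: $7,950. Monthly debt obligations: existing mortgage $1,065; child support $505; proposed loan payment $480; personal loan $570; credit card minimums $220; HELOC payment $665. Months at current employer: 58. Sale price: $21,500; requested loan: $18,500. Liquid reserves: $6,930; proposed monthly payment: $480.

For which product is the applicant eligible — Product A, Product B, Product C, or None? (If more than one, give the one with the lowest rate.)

Total debts = (1,065 + 505 + 480 + 570 + 220 + 665) = 3,505; DTI = 3,505/7,950 = 44.1%.
LTV = 18,500/21,500 = 86%.
Reserves = 6,930/480 = 14.4 months.
Product A: score 701 ≥ 640; DTI 44.1% > 43%; LTV 86% ≤ 90% → does not qualify.
Product B: score 701 ≥ 580; DTI 44.1% > 43%; LTV 86% ≤ 90%; employment 58 ≥ 6 mo → does not qualify.
Product C: score 701 ≥ 680; DTI 44.1% ≤ 45%; LTV 86% ≤ 90%; employment 58 ≥ 18 mo; reserves 14.4 ≥ 6 mo → qualifies.

Product C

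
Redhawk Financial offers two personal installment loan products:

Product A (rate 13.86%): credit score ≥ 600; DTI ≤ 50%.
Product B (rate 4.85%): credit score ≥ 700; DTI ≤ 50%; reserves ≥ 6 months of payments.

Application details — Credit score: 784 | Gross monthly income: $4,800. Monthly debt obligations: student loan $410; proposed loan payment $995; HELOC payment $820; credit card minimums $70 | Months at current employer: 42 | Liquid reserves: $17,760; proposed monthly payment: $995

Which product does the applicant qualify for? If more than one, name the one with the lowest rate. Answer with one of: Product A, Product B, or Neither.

Product B

Total debts = (410 + 995 + 820 + 70) = 2,295; DTI = 2,295/4,800 = 47.8%.
Reserves = 17,760/995 = 17.8 months.
Product A: score 784 ≥ 600; DTI 47.8% ≤ 50% → qualifies.
Product B: score 784 ≥ 700; DTI 47.8% ≤ 50%; reserves 17.8 ≥ 6 mo → qualifies.
Qualifying: Product A, Product B. Lowest rate is 4.85% → Product B.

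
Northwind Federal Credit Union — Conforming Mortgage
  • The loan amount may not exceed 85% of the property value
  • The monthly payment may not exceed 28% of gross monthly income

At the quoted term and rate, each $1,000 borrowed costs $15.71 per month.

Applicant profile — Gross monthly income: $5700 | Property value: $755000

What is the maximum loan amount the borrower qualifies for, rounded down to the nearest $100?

$101,500

Payment cap: 28% × $5,700 = $1,596/month.
At $15.71 per $1,000, that supports 1,596/15.71 × 1,000 ≈ $101,591 → $101,500.
LTV cap: 85% × $755,000 = $641,750 → $641,700.
Binding constraint: payment-to-income.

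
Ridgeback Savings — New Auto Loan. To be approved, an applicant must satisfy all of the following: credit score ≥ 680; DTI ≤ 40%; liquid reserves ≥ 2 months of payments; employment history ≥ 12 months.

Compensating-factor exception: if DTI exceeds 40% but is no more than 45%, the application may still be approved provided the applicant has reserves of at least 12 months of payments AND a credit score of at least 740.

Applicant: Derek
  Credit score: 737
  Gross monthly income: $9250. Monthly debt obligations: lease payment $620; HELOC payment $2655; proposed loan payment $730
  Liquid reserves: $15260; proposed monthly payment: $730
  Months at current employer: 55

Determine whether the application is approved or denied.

Credit score 737 ≥ 680 (meets base)
Total debts = (620 + 2,655 + 730) = 4,005. DTI: 4,005 ÷ 9,250 = 43.3%, over the 40% base limit.
Reserves = 15,260/730 = 20.9 months ≥ 2
Employment 55 ≥ 12 months
43.3% falls in the override range (40%–45%), so the compensating-factor test applies.
Reserves 20.9 ≥ 12 months; credit score 737 < 740.
Override conditions not both satisfied; exception does not apply.

Denied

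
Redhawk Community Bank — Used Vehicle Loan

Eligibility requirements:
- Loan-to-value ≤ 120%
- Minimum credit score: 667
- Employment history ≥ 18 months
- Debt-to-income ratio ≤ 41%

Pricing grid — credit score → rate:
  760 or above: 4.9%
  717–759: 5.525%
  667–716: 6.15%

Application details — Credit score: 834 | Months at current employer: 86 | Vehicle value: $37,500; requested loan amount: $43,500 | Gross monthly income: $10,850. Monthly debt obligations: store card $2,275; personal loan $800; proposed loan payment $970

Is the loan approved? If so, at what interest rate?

Credit score 834 ≥ 667 (meets minimum)
Total monthly debts = (2,275 + 800 + 970) = 4,045. DTI: 4,045 ÷ 10,850 = 37.3%, within the 41% cap
Loan-to-value = 43,500/37,500 = 116% — pass (120% max)
Employment 86 ≥ 18 months
All requirements met. Score 834 falls in the 760 or above tier → 4.9%.

Approved at 4.9%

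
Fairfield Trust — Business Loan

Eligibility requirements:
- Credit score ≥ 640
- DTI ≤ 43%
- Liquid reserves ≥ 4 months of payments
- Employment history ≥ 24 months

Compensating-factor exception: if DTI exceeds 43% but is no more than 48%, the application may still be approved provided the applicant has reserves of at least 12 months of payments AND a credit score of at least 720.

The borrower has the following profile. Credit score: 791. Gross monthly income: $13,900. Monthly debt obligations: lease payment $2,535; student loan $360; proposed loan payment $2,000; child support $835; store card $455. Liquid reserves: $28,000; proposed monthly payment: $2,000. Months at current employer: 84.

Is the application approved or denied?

Credit score 791 ≥ 640 (meets base)
Total debts = (2,535 + 360 + 2,000 + 835 + 455) = 6,185. DTI: 6,185 ÷ 13,900 = 44.5%, over the 43% base limit.
Reserves = 28,000/2,000 = 14.0 months ≥ 4
Employment 84 ≥ 24 months
44.5% falls in the override range (43%–48%), so the compensating-factor test applies.
Reserves 14.0 ≥ 12 months; credit score 791 ≥ 720.
Both override conditions satisfied; DTI exception granted.

Approved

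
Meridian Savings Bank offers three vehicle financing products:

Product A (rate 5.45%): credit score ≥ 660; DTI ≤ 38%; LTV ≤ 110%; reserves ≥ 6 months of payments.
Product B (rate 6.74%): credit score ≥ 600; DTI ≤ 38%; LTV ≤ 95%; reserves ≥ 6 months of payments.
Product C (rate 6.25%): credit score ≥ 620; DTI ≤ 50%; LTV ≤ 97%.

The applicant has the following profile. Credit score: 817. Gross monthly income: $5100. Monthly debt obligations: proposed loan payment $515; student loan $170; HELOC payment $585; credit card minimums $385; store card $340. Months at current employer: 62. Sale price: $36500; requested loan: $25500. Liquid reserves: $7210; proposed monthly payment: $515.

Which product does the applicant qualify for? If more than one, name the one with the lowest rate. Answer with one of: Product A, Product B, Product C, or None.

Product C

Total debts = (515 + 170 + 585 + 385 + 340) = 1,995; DTI = 1,995/5,100 = 39.1%.
LTV = 25,500/36,500 = 69.9%.
Reserves = 7,210/515 = 14.0 months.
Product A: score 817 ≥ 660; DTI 39.1% > 38%; LTV 69.9% ≤ 110%; reserves 14.0 ≥ 6 mo → does not qualify.
Product B: score 817 ≥ 600; DTI 39.1% > 38%; LTV 69.9% ≤ 95%; reserves 14.0 ≥ 6 mo → does not qualify.
Product C: score 817 ≥ 620; DTI 39.1% ≤ 50%; LTV 69.9% ≤ 97% → qualifies.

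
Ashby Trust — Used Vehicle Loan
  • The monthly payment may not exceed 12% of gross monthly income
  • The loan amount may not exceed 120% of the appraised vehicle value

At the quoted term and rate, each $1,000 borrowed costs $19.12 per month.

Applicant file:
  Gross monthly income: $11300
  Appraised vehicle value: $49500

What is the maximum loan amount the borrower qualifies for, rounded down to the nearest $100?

$59,400

Payment cap: 12% × $11,300 = $1,356/month.
At $19.12 per $1,000, that supports 1,356/19.12 × 1,000 ≈ $70,920 → $70,900.
LTV cap: 120% × $49,500 = $59,400 → $59,400.
Binding constraint: loan-to-value.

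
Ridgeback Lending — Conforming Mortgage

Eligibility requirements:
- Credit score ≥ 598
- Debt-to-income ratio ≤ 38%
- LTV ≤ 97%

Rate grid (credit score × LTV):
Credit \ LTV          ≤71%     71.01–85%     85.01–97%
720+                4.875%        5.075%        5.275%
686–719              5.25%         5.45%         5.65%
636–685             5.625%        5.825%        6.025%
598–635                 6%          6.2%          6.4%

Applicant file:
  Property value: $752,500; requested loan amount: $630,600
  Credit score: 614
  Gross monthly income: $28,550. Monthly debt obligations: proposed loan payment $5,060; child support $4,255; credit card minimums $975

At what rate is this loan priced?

6.2%

Credit score 614 ≥ 598; Total monthly debts = (5,060 + 4,255 + 975) = 10,290. DTI = 10,290/28,550 = 36% ≤ 38%
LTV: 630,600 ÷ 752,500 = 83.8%, within 97% cap
Credit 614 → row 598–635; LTV 83.8% → column 71.01–85%. Grid cell → 6.2%.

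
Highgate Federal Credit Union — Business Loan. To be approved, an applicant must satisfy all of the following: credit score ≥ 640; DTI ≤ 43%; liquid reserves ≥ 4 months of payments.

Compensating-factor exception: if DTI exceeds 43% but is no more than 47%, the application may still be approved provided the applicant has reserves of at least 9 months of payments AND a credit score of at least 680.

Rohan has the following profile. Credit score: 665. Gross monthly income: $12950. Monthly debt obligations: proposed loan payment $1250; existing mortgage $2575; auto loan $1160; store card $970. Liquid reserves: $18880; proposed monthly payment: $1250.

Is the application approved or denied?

Credit score 665 ≥ 640 (meets base)
Total debts = (1,250 + 2,575 + 1,160 + 970) = 5,955. DTI: 5,955 ÷ 12,950 = 46%, over the 43% base limit.
Reserves: 18,880 ÷ 1,250 = 15.1 months (meets 4-month minimum)
DTI 46% is within the 43%–47% exception band; checking compensating factors.
Reserves 15.1 ≥ 9 months; credit score 665 < 680.
Override conditions not both satisfied; exception does not apply.

Denied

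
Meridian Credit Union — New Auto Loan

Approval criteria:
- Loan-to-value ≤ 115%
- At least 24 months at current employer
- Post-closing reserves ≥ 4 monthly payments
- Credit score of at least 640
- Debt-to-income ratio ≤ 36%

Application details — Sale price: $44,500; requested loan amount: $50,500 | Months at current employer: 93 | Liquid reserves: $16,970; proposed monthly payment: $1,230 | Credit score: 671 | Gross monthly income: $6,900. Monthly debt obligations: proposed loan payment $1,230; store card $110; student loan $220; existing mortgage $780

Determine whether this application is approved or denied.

Approved

Loan-to-value = 50,500/44,500 = 113.5% — pass (115% max)
Employment 93 ≥ 24 months
Reserves: 16,970 ÷ 1,230 = 13.8 months (meets 4-month minimum)
Credit score 671 ≥ 640 (meets)
Total monthly debts = (1,230 + 110 + 220 + 780) = 2,340. DTI = 2,340/6,900 = 33.9% ≤ 36%
All criteria satisfied.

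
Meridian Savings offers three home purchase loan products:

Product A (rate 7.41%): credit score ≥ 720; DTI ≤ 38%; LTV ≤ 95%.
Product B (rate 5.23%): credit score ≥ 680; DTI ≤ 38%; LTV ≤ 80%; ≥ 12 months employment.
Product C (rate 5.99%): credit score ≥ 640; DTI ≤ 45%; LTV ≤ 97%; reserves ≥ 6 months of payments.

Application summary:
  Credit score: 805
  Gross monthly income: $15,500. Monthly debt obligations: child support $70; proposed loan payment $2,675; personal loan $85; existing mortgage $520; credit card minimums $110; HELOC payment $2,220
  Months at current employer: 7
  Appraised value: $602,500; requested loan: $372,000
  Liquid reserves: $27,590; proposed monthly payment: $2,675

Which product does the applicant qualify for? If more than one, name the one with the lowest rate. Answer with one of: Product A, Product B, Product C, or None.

Total debts = (70 + 2,675 + 85 + 520 + 110 + 2,220) = 5,680; DTI = 5,680/15,500 = 36.6%.
LTV = 372,000/602,500 = 61.7%.
Reserves = 27,590/2,675 = 10.3 months.
Product A: score 805 ≥ 720; DTI 36.6% ≤ 38%; LTV 61.7% ≤ 95% → qualifies.
Product B: score 805 ≥ 680; DTI 36.6% ≤ 38%; LTV 61.7% ≤ 80%; employment 7 < 12 mo → does not qualify.
Product C: score 805 ≥ 640; DTI 36.6% ≤ 45%; LTV 61.7% ≤ 97%; reserves 10.3 ≥ 6 mo → qualifies.
Qualifying: Product A, Product C. Lowest rate is 5.99% → Product C.

Product C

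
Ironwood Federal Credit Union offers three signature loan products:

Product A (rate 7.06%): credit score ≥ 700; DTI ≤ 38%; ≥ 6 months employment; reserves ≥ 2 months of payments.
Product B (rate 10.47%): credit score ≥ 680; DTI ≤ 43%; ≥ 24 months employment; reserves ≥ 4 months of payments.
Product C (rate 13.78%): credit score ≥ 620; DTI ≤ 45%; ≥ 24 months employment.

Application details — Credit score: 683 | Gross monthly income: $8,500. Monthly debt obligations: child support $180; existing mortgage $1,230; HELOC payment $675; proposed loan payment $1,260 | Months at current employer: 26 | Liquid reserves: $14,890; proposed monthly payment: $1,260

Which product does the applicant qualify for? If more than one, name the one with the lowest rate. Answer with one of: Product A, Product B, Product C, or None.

Total debts = (180 + 1,230 + 675 + 1,260) = 3,345; DTI = 3,345/8,500 = 39.4%.
Reserves = 14,890/1,260 = 11.8 months.
Product A: score 683 < 700; DTI 39.4% > 38%; employment 26 ≥ 6 mo; reserves 11.8 ≥ 2 mo → does not qualify.
Product B: score 683 ≥ 680; DTI 39.4% ≤ 43%; employment 26 ≥ 24 mo; reserves 11.8 ≥ 4 mo → qualifies.
Product C: score 683 ≥ 620; DTI 39.4% ≤ 45%; employment 26 ≥ 24 mo → qualifies.
Qualifying: Product B, Product C. Lowest rate is 10.47% → Product B.

Product B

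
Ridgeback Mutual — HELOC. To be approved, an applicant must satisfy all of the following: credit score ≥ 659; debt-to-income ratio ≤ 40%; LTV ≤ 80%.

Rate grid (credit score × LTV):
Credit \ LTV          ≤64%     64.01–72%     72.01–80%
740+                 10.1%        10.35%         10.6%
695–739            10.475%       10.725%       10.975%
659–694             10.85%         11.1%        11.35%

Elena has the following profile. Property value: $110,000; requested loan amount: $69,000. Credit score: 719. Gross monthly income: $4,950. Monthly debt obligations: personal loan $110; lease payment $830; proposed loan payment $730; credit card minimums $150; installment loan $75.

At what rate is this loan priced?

Credit score 719 ≥ 659; Total monthly debts = (110 + 830 + 730 + 150 + 75) = 1,895. Debt-to-income = 1,895/4,950 = 38.3% — meets 40% limit
LTV = 69,000/110,000 = 62.7% ≤ 80%
Score 719 is in the 695–739 band; LTV 62.7% is in the ≤64% band → 10.475%.

10.475%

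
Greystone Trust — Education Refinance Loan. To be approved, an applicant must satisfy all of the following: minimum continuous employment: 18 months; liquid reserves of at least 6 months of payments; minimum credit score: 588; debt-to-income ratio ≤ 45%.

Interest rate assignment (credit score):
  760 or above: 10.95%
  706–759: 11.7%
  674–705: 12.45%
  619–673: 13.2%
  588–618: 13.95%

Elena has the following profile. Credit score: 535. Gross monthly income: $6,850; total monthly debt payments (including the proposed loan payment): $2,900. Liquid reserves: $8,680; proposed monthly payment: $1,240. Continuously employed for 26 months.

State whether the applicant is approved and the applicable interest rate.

Denied

Credit score 535 < 588 (below minimum)
Employment 26 ≥ 18 months
DTI = 2,900/6,850 = 42.3% ≤ 45%
Reserves: 8,680 ÷ 1,240 = 7.0 months (meets 6-month minimum)
Not all requirements met → denied.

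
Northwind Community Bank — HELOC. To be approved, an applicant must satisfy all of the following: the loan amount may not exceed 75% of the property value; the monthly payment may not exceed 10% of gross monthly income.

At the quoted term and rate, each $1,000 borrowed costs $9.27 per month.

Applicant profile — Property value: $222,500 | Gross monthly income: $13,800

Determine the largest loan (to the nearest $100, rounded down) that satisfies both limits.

$148,800

Payment cap: 10% × $13,800 = $1,380/month.
At $9.27 per $1,000, that supports 1,380/9.27 × 1,000 ≈ $148,867 → $148,800.
LTV cap: 75% × $222,500 = $166,875 → $166,800.
Binding constraint: payment-to-income.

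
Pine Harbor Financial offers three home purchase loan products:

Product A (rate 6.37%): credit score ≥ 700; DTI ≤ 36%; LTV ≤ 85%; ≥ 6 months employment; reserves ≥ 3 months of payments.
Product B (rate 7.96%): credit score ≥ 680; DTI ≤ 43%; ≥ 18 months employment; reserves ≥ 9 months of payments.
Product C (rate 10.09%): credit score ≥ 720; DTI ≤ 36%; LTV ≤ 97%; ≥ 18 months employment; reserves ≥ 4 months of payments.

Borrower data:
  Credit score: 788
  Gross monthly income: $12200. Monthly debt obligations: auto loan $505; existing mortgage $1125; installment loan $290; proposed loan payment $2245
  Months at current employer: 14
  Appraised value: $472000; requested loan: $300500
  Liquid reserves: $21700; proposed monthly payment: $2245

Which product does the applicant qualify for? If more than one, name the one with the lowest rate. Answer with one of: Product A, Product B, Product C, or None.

Product A

Total debts = (505 + 1,125 + 290 + 2,245) = 4,165; DTI = 4,165/12,200 = 34.1%.
LTV = 300,500/472,000 = 63.7%.
Reserves = 21,700/2,245 = 9.7 months.
Product A: score 788 ≥ 700; DTI 34.1% ≤ 36%; LTV 63.7% ≤ 85%; employment 14 ≥ 6 mo; reserves 9.7 ≥ 3 mo → qualifies.
Product B: score 788 ≥ 680; DTI 34.1% ≤ 43%; employment 14 < 18 mo; reserves 9.7 ≥ 9 mo → does not qualify.
Product C: score 788 ≥ 720; DTI 34.1% ≤ 36%; LTV 63.7% ≤ 97%; employment 14 < 18 mo; reserves 9.7 ≥ 4 mo → does not qualify.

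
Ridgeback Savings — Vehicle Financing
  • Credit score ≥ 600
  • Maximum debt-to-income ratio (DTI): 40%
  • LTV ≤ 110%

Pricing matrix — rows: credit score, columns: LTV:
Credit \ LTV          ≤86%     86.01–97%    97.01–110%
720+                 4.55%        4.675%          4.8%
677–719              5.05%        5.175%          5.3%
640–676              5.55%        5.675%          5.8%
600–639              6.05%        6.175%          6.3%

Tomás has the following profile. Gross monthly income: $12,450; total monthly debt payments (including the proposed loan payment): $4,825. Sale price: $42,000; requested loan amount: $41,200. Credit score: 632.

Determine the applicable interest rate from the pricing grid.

6.3%

Credit score 632 ≥ 600; Debt-to-income = 4,825/12,450 = 38.8% — meets 40% limit
LTV = 41,200/42,000 = 98.1% ≤ 110%
Score 632 is in the 600–639 band; LTV 98.1% is in the 97.01–110% band → 6.3%.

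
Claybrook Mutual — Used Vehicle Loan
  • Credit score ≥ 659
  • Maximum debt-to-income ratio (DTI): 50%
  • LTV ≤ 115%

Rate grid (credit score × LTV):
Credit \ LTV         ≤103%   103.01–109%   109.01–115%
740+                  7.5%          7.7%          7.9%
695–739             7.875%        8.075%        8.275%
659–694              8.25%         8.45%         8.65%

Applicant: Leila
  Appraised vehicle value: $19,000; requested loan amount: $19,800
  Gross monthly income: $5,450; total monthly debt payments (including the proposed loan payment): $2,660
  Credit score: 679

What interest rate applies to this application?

8.45%

Credit score 679 ≥ 659; DTI: 2,660 ÷ 5,450 = 48.8%, within the 50% cap
Loan-to-value = 19,800/19,000 = 104.2% — pass (115% max)
Row: 679 falls in 659–694. Column: 104.2% falls in 103.01–109%. Rate = 8.45%.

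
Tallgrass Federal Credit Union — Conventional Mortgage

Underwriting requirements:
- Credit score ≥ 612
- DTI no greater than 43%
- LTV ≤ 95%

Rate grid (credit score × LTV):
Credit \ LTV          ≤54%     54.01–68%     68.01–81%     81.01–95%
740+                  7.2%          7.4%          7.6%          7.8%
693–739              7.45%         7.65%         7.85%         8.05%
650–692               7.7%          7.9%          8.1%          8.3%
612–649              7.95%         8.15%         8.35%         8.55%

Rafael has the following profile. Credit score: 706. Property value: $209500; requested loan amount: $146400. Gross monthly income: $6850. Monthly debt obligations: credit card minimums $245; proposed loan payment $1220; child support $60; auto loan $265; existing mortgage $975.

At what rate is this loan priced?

Credit score 706 ≥ 612; Total monthly debts = (245 + 1,220 + 60 + 265 + 975) = 2,765. DTI = 2,765/6,850 = 40.4% ≤ 43%
LTV = 146,400/209,500 = 69.9% ≤ 95%
Score 706 is in the 693–739 band; LTV 69.9% is in the 68.01–81% band → 7.85%.

7.85%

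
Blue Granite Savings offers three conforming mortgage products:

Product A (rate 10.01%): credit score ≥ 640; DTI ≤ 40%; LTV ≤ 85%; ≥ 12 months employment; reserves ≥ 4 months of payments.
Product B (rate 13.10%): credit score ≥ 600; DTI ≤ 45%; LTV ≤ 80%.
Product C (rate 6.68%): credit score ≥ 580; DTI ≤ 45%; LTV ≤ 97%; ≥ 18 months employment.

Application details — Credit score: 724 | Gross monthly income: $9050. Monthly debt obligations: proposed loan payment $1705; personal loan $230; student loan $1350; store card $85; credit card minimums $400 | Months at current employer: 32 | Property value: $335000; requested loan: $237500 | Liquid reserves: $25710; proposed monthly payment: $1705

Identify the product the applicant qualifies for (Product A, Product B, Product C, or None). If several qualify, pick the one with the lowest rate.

Total debts = (1,705 + 230 + 1,350 + 85 + 400) = 3,770; DTI = 3,770/9,050 = 41.7%.
LTV = 237,500/335,000 = 70.9%.
Reserves = 25,710/1,705 = 15.1 months.
Product A: score 724 ≥ 640; DTI 41.7% > 40%; LTV 70.9% ≤ 85%; employment 32 ≥ 12 mo; reserves 15.1 ≥ 4 mo → does not qualify.
Product B: score 724 ≥ 600; DTI 41.7% ≤ 45%; LTV 70.9% ≤ 80% → qualifies.
Product C: score 724 ≥ 580; DTI 41.7% ≤ 45%; LTV 70.9% ≤ 97%; employment 32 ≥ 18 mo → qualifies.
Qualifying: Product B, Product C. Lowest rate is 6.68% → Product C.

Product C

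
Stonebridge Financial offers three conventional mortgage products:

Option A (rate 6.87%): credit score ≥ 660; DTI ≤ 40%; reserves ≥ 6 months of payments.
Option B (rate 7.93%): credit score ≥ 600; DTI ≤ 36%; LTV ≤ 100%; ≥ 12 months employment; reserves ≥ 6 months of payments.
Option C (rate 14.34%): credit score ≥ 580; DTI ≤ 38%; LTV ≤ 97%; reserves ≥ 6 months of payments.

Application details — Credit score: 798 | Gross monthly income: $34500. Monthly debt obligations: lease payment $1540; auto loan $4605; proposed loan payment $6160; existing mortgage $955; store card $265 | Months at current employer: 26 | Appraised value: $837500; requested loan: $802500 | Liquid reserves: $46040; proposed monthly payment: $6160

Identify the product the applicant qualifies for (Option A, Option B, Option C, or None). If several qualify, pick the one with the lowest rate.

Option A

Total debts = (1,540 + 4,605 + 6,160 + 955 + 265) = 13,525; DTI = 13,525/34,500 = 39.2%.
LTV = 802,500/837,500 = 95.8%.
Reserves = 46,040/6,160 = 7.5 months.
Option A: score 798 ≥ 660; DTI 39.2% ≤ 40%; reserves 7.5 ≥ 6 mo → qualifies.
Option B: score 798 ≥ 600; DTI 39.2% > 36%; LTV 95.8% ≤ 100%; employment 26 ≥ 12 mo; reserves 7.5 ≥ 6 mo → does not qualify.
Option C: score 798 ≥ 580; DTI 39.2% > 38%; LTV 95.8% ≤ 97%; reserves 7.5 ≥ 6 mo → does not qualify.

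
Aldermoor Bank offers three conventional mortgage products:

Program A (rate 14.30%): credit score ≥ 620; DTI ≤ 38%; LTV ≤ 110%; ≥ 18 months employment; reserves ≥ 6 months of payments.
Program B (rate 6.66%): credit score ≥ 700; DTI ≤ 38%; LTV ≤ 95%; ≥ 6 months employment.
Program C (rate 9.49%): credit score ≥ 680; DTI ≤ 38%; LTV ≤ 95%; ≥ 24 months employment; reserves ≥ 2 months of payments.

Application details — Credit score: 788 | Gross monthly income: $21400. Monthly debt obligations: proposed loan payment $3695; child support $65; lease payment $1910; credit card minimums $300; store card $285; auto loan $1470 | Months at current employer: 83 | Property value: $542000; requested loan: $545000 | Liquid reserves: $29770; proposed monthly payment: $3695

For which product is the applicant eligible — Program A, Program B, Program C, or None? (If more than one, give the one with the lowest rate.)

Total debts = (3,695 + 65 + 1,910 + 300 + 285 + 1,470) = 7,725; DTI = 7,725/21,400 = 36.1%.
LTV = 545,000/542,000 = 100.6%.
Reserves = 29,770/3,695 = 8.1 months.
Program A: score 788 ≥ 620; DTI 36.1% ≤ 38%; LTV 100.6% ≤ 110%; employment 83 ≥ 18 mo; reserves 8.1 ≥ 6 mo → qualifies.
Program B: score 788 ≥ 700; DTI 36.1% ≤ 38%; LTV 100.6% > 95%; employment 83 ≥ 6 mo → does not qualify.
Program C: score 788 ≥ 680; DTI 36.1% ≤ 38%; LTV 100.6% > 95%; employment 83 ≥ 24 mo; reserves 8.1 ≥ 2 mo → does not qualify.

Program A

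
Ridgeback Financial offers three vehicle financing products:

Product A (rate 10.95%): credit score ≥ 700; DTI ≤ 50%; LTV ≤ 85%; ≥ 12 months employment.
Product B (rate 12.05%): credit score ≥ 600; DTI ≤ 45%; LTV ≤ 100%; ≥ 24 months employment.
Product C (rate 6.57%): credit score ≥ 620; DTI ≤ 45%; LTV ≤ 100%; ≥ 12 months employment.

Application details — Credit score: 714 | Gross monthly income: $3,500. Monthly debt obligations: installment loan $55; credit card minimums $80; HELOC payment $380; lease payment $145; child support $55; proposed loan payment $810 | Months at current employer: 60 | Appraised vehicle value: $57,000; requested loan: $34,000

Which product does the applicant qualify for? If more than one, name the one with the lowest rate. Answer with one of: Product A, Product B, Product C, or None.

Product C

Total debts = (55 + 80 + 380 + 145 + 55 + 810) = 1,525; DTI = 1,525/3,500 = 43.6%.
LTV = 34,000/57,000 = 59.6%.
Product A: score 714 ≥ 700; DTI 43.6% ≤ 50%; LTV 59.6% ≤ 85%; employment 60 ≥ 12 mo → qualifies.
Product B: score 714 ≥ 600; DTI 43.6% ≤ 45%; LTV 59.6% ≤ 100%; employment 60 ≥ 24 mo → qualifies.
Product C: score 714 ≥ 620; DTI 43.6% ≤ 45%; LTV 59.6% ≤ 100%; employment 60 ≥ 12 mo → qualifies.
Qualifying: Product A, Product B, Product C. Lowest rate is 6.57% → Product C.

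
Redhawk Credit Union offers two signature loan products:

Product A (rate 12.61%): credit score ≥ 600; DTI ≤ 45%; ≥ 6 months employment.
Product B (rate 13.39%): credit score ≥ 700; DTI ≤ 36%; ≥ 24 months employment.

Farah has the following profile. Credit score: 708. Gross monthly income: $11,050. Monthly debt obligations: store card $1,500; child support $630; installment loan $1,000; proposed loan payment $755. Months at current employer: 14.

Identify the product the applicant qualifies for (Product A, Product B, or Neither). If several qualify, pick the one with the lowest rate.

Total debts = (1,500 + 630 + 1,000 + 755) = 3,885; DTI = 3,885/11,050 = 35.2%.
Product A: score 708 ≥ 600; DTI 35.2% ≤ 45%; employment 14 ≥ 6 mo → qualifies.
Product B: score 708 ≥ 700; DTI 35.2% ≤ 36%; employment 14 < 24 mo → does not qualify.

Product A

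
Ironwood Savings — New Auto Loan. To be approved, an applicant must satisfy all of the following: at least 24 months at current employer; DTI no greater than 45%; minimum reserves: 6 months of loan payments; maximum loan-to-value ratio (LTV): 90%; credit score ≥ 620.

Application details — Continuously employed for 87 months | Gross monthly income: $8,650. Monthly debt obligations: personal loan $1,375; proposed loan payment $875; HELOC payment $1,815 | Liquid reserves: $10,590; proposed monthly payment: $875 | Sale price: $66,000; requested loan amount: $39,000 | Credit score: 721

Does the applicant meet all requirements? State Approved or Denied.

Employment 87 ≥ 24 months
Total monthly debts = (1,375 + 875 + 1,815) = 4,065. Debt-to-income = 4,065/8,650 = 47% — over 45% limit
Liquid reserves cover 10,590/875 = 12.1 months — ≥ 6 required
Loan-to-value = 39,000/66,000 = 59.1% — pass (90% max)
Credit score 721 ≥ 620 (meets)
Fails on DTI.

Denied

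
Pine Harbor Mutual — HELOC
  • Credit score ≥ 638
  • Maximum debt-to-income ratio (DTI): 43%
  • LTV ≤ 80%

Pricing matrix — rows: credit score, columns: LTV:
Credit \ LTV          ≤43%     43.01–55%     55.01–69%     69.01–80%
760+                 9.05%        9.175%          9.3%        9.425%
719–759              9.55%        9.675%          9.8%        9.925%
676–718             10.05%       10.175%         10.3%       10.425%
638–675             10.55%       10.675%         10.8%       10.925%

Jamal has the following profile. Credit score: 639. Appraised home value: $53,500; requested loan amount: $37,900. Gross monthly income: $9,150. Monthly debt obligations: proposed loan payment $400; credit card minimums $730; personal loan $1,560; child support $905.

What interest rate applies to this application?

Credit score 639 ≥ 638; Total monthly debts = (400 + 730 + 1,560 + 905) = 3,595. Debt-to-income = 3,595/9,150 = 39.3% — meets 43% limit
LTV = 37,900/53,500 = 70.8% ≤ 80%
Credit 639 → row 638–675; LTV 70.8% → column 69.01–80%. Grid cell → 10.925%.

10.925%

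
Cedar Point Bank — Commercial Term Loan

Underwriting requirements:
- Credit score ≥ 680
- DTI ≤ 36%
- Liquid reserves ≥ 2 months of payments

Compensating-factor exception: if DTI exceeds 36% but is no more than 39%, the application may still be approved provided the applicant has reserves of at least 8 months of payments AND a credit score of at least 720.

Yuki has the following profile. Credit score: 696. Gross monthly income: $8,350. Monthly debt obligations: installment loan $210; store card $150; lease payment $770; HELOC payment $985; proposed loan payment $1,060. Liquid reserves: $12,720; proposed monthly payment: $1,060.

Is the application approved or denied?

Credit score 696 ≥ 680 (meets base)
Total debts = (210 + 150 + 770 + 985 + 1,060) = 3,175. DTI: 3,175 ÷ 8,350 = 38%, over the 36% base limit.
Reserves = 12,720/1,060 = 12.0 months ≥ 2
DTI 38% is within the 36%–39% exception band; checking compensating factors.
Override check — reserves: 12.0 mo (ok); score: 696 (below 720).
Compensating-factor requirement not fully met.

Denied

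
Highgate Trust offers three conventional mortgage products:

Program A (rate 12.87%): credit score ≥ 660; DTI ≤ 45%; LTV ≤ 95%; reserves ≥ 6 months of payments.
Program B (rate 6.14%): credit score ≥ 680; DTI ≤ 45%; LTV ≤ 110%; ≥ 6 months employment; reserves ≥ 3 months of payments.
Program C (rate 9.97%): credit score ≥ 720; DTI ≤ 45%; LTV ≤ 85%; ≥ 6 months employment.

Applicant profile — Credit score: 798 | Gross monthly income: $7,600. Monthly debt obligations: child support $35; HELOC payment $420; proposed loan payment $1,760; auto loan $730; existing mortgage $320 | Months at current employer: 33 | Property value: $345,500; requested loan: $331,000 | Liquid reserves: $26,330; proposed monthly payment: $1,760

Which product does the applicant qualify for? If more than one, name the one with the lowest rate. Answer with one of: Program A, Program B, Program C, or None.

Total debts = (35 + 420 + 1,760 + 730 + 320) = 3,265; DTI = 3,265/7,600 = 43%.
LTV = 331,000/345,500 = 95.8%.
Reserves = 26,330/1,760 = 15.0 months.
Program A: score 798 ≥ 660; DTI 43% ≤ 45%; LTV 95.8% > 95%; reserves 15.0 ≥ 6 mo → does not qualify.
Program B: score 798 ≥ 680; DTI 43% ≤ 45%; LTV 95.8% ≤ 110%; employment 33 ≥ 6 mo; reserves 15.0 ≥ 3 mo → qualifies.
Program C: score 798 ≥ 720; DTI 43% ≤ 45%; LTV 95.8% > 85%; employment 33 ≥ 6 mo → does not qualify.

Program B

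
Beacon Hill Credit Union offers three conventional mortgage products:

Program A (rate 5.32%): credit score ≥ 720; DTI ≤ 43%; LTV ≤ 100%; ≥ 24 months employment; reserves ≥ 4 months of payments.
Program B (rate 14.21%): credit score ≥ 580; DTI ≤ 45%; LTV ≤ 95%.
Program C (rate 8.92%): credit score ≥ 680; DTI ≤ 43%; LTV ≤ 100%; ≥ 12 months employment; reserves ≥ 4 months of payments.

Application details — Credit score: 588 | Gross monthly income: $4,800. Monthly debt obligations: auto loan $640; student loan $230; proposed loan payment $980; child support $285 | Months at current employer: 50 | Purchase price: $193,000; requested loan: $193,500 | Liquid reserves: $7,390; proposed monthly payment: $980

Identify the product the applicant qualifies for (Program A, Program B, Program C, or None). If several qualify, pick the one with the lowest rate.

Total debts = (640 + 230 + 980 + 285) = 2,135; DTI = 2,135/4,800 = 44.5%.
LTV = 193,500/193,000 = 100.3%.
Reserves = 7,390/980 = 7.5 months.
Program A: score 588 < 720; DTI 44.5% > 43%; LTV 100.3% > 100%; employment 50 ≥ 24 mo; reserves 7.5 ≥ 4 mo → does not qualify.
Program B: score 588 ≥ 580; DTI 44.5% ≤ 45%; LTV 100.3% > 95% → does not qualify.
Program C: score 588 < 680; DTI 44.5% > 43%; LTV 100.3% > 100%; employment 50 ≥ 12 mo; reserves 7.5 ≥ 4 mo → does not qualify.

None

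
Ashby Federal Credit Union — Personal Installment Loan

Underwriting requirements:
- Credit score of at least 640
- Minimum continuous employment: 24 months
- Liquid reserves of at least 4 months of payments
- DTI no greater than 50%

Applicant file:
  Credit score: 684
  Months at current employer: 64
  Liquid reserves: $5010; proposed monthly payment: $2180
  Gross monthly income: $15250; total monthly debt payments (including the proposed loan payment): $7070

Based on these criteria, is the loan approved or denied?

Denied

Credit score 684 ≥ 640 (meets)
Employment 64 ≥ 24 months
Liquid reserves cover 5,010/2,180 = 2.3 months — < 4 required
DTI = 7,070/15,250 = 46.4% ≤ 50%
Fails on reserves.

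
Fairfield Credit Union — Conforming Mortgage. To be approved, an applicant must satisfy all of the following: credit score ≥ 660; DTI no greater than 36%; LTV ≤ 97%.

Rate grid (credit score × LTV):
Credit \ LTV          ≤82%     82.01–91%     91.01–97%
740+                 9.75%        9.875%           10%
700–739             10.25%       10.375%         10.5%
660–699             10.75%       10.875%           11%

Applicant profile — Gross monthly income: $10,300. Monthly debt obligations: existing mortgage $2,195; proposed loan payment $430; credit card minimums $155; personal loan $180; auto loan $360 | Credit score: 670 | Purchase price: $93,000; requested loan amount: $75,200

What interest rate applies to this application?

Credit score 670 ≥ 660; Total monthly debts = (2,195 + 430 + 155 + 180 + 360) = 3,320. DTI: 3,320 ÷ 10,300 = 32.2%, within the 36% cap
LTV: 75,200 ÷ 93,000 = 80.9%, within 97% cap
Score 670 is in the 660–699 band; LTV 80.9% is in the ≤82% band → 10.75%.

10.75%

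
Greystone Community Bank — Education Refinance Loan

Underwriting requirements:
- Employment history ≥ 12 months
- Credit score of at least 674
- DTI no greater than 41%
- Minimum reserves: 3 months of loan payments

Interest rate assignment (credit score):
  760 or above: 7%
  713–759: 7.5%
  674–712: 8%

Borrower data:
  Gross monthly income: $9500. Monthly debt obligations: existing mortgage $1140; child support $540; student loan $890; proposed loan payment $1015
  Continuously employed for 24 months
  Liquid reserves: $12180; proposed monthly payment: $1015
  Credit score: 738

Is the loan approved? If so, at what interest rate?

Credit score 738 ≥ 674 (meets minimum)
Employment 24 ≥ 12 months
Reserves: 12,180 ÷ 1,015 = 12.0 months (meets 3-month minimum)
Total monthly debts = (1,140 + 540 + 890 + 1,015) = 3,585. Debt-to-income = 3,585/9,500 = 37.7% — meets 41% limit
All requirements met. Score 738 falls in the 713–759 tier → 7.5%.

Approved at 7.5%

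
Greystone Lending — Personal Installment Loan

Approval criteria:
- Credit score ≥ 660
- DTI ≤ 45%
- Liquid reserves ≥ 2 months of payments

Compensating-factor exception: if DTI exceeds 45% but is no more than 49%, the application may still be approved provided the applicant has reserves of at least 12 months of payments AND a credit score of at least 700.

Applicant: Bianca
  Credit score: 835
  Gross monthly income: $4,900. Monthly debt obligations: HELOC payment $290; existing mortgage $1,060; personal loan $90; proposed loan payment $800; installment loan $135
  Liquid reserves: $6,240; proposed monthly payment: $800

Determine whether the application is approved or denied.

Credit score 835 ≥ 660 (meets base)
Total debts = (290 + 1,060 + 90 + 800 + 135) = 2,375. DTI = 2,375/4,900 = 48.5% > 45% — standard DTI limit exceeded.
Liquid reserves cover 6,240/800 = 7.8 months — ≥ 2 required
48.5% falls in the override range (45%–49%), so the compensating-factor test applies.
Reserves 7.8 < 12 months; credit score 835 ≥ 700.
Compensating-factor requirement not fully met.

Denied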